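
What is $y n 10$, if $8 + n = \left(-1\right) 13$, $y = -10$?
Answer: $2100$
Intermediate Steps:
$n = -21$ ($n = -8 - 13 = -21$)
$y n 10 = \left(-10\right) \left(-21\right) 10 = 210 \cdot 10 = 2100$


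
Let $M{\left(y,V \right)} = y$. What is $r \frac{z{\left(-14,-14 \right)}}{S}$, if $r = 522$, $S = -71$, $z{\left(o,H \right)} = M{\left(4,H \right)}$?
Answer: $- \frac{2088}{71} \approx -29.408$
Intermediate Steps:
$z{\left(o,H \right)} = 4$
$r \frac{z{\left(-14,-14 \right)}}{S} = 522 \frac{4}{-71} = 522 \cdot 4 \left(- \frac{1}{71}\right) = 522 \left(- \frac{4}{71}\right) = - \frac{2088}{71}$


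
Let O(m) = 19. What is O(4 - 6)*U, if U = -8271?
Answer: -157149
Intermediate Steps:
O(4 - 6)*U = 19*(-8271) = -157149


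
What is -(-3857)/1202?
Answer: 3857/1202 ≈ 3.2088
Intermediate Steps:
-(-3857)/1202 = -1*(-3857/1202) = 3857/1202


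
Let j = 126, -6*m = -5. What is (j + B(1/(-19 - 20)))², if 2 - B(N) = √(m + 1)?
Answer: (768 - √66)²/36 ≈ 16039.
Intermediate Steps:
m = ⅚ (m = -⅙*(-5) = ⅚ ≈ 0.83333)
B(N) = 2 - √66/6 (B(N) = 2 - √(⅚ + 1) = 2 - √(11/6) = 2 - √66/6)
(j + B(1/(-19 - 20)))² = (126 + (2 - √66/6))² = (128 - √66/6)²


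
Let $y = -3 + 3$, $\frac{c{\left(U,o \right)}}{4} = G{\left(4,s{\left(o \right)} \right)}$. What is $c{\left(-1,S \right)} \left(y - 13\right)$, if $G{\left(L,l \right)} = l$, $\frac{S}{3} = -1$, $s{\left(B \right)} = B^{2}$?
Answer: $-468$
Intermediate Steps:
$S = -3$ ($S = 3 \left(-1\right) = -3$)
$c{\left(U,o \right)} = 4 o^{2}$
$y = 0$
$c{\left(-1,S \right)} \left(y - 13\right) = 4 \left(-3\right)^{2} \left(0 - 13\right) = 4 \cdot 9 \left(-13\right) = 36 \left(-13\right) = -468$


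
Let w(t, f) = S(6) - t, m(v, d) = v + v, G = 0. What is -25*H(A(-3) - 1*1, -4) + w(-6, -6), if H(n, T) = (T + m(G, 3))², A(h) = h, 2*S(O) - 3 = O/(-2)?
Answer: -394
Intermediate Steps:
S(O) = 3/2 - O/4 (S(O) = 3/2 + (O/(-2))/2 = 3/2 + (O*(-½))/2 = 3/2 + (-O/2)/2 = 3/2 - O/4)
m(v, d) = 2*v
w(t, f) = -t (w(t, f) = (3/2 - ¼*6) - t = (3/2 - 3/2) - t = 0 - t = -t)
H(n, T) = T² (H(n, T) = (T + 2*0)² = (T + 0)² = T²)
-25*H(A(-3) - 1*1, -4) + w(-6, -6) = -25*(-4)² - 1*(-6) = -25*16 + 6 = -400 + 6 = -394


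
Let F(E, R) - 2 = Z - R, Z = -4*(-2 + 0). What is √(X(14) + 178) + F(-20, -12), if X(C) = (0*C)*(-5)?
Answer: 22 + √178 ≈ 35.342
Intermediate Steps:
Z = 8 (Z = -4*(-2) = 8)
X(C) = 0 (X(C) = 0*(-5) = 0)
F(E, R) = 10 - R (F(E, R) = 2 + (8 - R) = 10 - R)
√(X(14) + 178) + F(-20, -12) = √(0 + 178) + (10 - 1*(-12)) = √178 + (10 + 12) = √178 + 22 = 22 + √178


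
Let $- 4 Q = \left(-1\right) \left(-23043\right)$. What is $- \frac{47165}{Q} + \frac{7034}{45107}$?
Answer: $\frac{8671971082}{1039400601} \approx 8.3432$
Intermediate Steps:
$Q = - \frac{23043}{4}$ ($Q = - \frac{\left(-1\right) \left(-23043\right)}{4} = \left(- \frac{1}{4}\right) 23043 = - \frac{23043}{4} \approx -5760.8$)
$- \frac{47165}{Q} + \frac{7034}{45107} = - \frac{47165}{- \frac{23043}{4}} + \frac{7034}{45107} = \left(-47165\right) \left(- \frac{4}{23043}\right) + 7034 \cdot \frac{1}{45107} = \frac{188660}{23043} + \frac{7034}{45107} = \frac{8671971082}{1039400601}$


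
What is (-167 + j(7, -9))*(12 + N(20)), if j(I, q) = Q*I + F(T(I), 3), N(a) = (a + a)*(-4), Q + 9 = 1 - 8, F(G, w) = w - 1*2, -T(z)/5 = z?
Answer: 41144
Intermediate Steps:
T(z) = -5*z
F(G, w) = -2 + w (F(G, w) = w - 2 = -2 + w)
Q = -16 (Q = -9 + (1 - 8) = -9 - 7 = -16)
N(a) = -8*a (N(a) = (2*a)*(-4) = -8*a)
j(I, q) = 1 - 16*I (j(I, q) = -16*I + (-2 + 3) = -16*I + 1 = 1 - 16*I)
(-167 + j(7, -9))*(12 + N(20)) = (-167 + (1 - 16*7))*(12 - 8*20) = (-167 + (1 - 112))*(12 - 160) = (-167 - 111)*(-148) = -278*(-148) = 41144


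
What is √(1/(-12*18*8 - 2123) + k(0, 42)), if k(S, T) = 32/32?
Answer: 5*√593054/3851 ≈ 0.99987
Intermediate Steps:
k(S, T) = 1 (k(S, T) = 32*(1/32) = 1)
√(1/(-12*18*8 - 2123) + k(0, 42)) = √(1/(-12*18*8 - 2123) + 1) = √(1/(-216*8 - 2123) + 1) = √(1/(-1728 - 2123) + 1) = √(1/(-3851) + 1) = √(-1/3851 + 1) = √(3850/3851) = 5*√593054/3851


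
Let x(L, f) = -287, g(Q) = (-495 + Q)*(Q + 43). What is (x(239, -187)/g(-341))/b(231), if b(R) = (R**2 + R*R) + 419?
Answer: -287/26691823048 ≈ -1.0752e-8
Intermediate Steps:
g(Q) = (-495 + Q)*(43 + Q)
b(R) = 419 + 2*R**2 (b(R) = (R**2 + R**2) + 419 = 2*R**2 + 419 = 419 + 2*R**2)
(x(239, -187)/g(-341))/b(231) = (-287/(-21285 + (-341)**2 - 452*(-341)))/(419 + 2*231**2) = (-287/(-21285 + 116281 + 154132))/(419 + 2*53361) = (-287/249128)/(419 + 106722) = -287*1/249128/107141 = -287/249128*1/107141 = -287/26691823048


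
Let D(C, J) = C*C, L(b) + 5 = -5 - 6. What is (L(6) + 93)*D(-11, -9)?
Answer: 9317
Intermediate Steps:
L(b) = -16 (L(b) = -5 + (-5 - 6) = -5 - 11 = -16)
D(C, J) = C**2
(L(6) + 93)*D(-11, -9) = (-16 + 93)*(-11)**2 = 77*121 = 9317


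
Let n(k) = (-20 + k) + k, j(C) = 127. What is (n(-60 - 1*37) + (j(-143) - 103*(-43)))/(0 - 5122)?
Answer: -167/197 ≈ -0.84772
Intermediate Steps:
n(k) = -20 + 2*k
(n(-60 - 1*37) + (j(-143) - 103*(-43)))/(0 - 5122) = ((-20 + 2*(-60 - 1*37)) + (127 - 103*(-43)))/(0 - 5122) = ((-20 + 2*(-60 - 37)) + (127 + 4429))/(-5122) = ((-20 + 2*(-97)) + 4556)*(-1/5122) = ((-20 - 194) + 4556)*(-1/5122) = (-214 + 4556)*(-1/5122) = 4342*(-1/5122) = -167/197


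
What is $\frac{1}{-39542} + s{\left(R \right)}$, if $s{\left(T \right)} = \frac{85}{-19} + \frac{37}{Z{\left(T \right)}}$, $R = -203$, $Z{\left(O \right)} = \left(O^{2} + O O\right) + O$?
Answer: $- \frac{276304134109}{61767965070} \approx -4.4733$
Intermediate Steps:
$Z{\left(O \right)} = O + 2 O^{2}$ ($Z{\left(O \right)} = \left(O^{2} + O^{2}\right) + O = 2 O^{2} + O = O + 2 O^{2}$)
$s{\left(T \right)} = - \frac{85}{19} + \frac{37}{T \left(1 + 2 T\right)}$ ($s{\left(T \right)} = \frac{85}{-19} + \frac{37}{T \left(1 + 2 T\right)} = 85 \left(- \frac{1}{19}\right) + 37 \frac{1}{T \left(1 + 2 T\right)} = - \frac{85}{19} + \frac{37}{T \left(1 + 2 T\right)}$)
$\frac{1}{-39542} + s{\left(R \right)} = \frac{1}{-39542} + \frac{703 - - 17255 \left(1 + 2 \left(-203\right)\right)}{19 \left(-203\right) \left(1 + 2 \left(-203\right)\right)} = - \frac{1}{39542} + \frac{1}{19} \left(- \frac{1}{203}\right) \frac{1}{1 - 406} \left(703 - - 17255 \left(1 - 406\right)\right) = - \frac{1}{39542} + \frac{1}{19} \left(- \frac{1}{203}\right) \frac{1}{-405} \left(703 - \left(-17255\right) \left(-405\right)\right) = - \frac{1}{39542} + \frac{1}{19} \left(- \frac{1}{203}\right) \left(- \frac{1}{405}\right) \left(703 - 6988275\right) = - \frac{1}{39542} + \frac{1}{19} \left(- \frac{1}{203}\right) \left(- \frac{1}{405}\right) \left(-6987572\right) = - \frac{1}{39542} - \frac{6987572}{1562085} = - \frac{276304134109}{61767965070}$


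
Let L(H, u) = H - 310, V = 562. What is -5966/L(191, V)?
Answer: 5966/119 ≈ 50.134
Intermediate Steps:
L(H, u) = -310 + H
-5966/L(191, V) = -5966/(-310 + 191) = -5966/(-119) = -5966*(-1/119) = 5966/119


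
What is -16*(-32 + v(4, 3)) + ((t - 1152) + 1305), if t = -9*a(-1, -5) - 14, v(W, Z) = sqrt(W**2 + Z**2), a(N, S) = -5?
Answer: 616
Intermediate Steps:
t = 31 (t = -9*(-5) - 14 = 45 - 14 = 31)
-16*(-32 + v(4, 3)) + ((t - 1152) + 1305) = -16*(-32 + sqrt(4**2 + 3**2)) + ((31 - 1152) + 1305) = -16*(-32 + sqrt(16 + 9)) + (-1121 + 1305) = -16*(-32 + sqrt(25)) + 184 = -16*(-32 + 5) + 184 = -16*(-27) + 184 = 432 + 184 = 616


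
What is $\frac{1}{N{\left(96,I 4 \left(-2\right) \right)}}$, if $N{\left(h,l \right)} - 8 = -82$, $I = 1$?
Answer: $- \frac{1}{74} \approx -0.013514$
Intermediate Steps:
$N{\left(h,l \right)} = -74$ ($N{\left(h,l \right)} = 8 - 82 = -74$)
$\frac{1}{N{\left(96,I 4 \left(-2\right) \right)}} = \frac{1}{-74} = - \frac{1}{74}$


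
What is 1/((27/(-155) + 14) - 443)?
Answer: -155/66522 ≈ -0.0023301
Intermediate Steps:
1/((27/(-155) + 14) - 443) = 1/((27*(-1/155) + 14) - 443) = 1/((-27/155 + 14) - 443) = 1/(2143/155 - 443) = 1/(-66522/155) = -155/66522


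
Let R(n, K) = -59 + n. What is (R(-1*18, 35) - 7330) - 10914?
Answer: -18321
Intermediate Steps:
(R(-1*18, 35) - 7330) - 10914 = ((-59 - 1*18) - 7330) - 10914 = ((-59 - 18) - 7330) - 10914 = (-77 - 7330) - 10914 = -7407 - 10914 = -18321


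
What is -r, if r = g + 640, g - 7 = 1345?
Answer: -1992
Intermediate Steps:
g = 1352 (g = 7 + 1345 = 1352)
r = 1992 (r = 1352 + 640 = 1992)
-r = -1*1992 = -1992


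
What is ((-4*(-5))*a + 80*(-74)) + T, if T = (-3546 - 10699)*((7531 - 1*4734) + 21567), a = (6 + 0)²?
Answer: -347070380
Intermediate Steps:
a = 36 (a = 6² = 36)
T = -347065180 (T = -14245*((7531 - 4734) + 21567) = -14245*(2797 + 21567) = -14245*24364 = -347065180)
((-4*(-5))*a + 80*(-74)) + T = (-4*(-5)*36 + 80*(-74)) - 347065180 = (20*36 - 5920) - 347065180 = (720 - 5920) - 347065180 = -5200 - 347065180 = -347070380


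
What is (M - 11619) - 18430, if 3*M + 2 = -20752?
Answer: -36967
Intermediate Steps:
M = -6918 (M = -⅔ + (⅓)*(-20752) = -⅔ - 20752/3 = -6918)
(M - 11619) - 18430 = (-6918 - 11619) - 18430 = -18537 - 18430 = -36967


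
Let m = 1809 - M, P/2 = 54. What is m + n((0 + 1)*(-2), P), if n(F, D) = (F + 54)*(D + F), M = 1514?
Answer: 5807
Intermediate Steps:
P = 108 (P = 2*54 = 108)
n(F, D) = (54 + F)*(D + F)
m = 295 (m = 1809 - 1*1514 = 1809 - 1514 = 295)
m + n((0 + 1)*(-2), P) = 295 + (((0 + 1)*(-2))**2 + 54*108 + 54*((0 + 1)*(-2)) + 108*((0 + 1)*(-2))) = 295 + ((1*(-2))**2 + 5832 + 54*(1*(-2)) + 108*(1*(-2))) = 295 + ((-2)**2 + 5832 + 54*(-2) + 108*(-2)) = 295 + (4 + 5832 - 108 - 216) = 295 + 5512 = 5807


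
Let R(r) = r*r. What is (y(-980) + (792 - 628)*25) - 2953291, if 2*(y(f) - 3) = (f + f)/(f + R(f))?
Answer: -2887255053/979 ≈ -2.9492e+6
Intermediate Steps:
R(r) = r²
y(f) = 3 + f/(f + f²) (y(f) = 3 + ((f + f)/(f + f²))/2 = 3 + ((2*f)/(f + f²))/2 = 3 + (2*f/(f + f²))/2 = 3 + f/(f + f²))
(y(-980) + (792 - 628)*25) - 2953291 = ((4 + 3*(-980))/(1 - 980) + (792 - 628)*25) - 2953291 = ((4 - 2940)/(-979) + 164*25) - 2953291 = (-1/979*(-2936) + 4100) - 2953291 = (2936/979 + 4100) - 2953291 = 4016836/979 - 2953291 = -2887255053/979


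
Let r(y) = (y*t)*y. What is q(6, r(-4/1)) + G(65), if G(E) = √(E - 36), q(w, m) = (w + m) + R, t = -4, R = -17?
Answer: -75 + √29 ≈ -69.615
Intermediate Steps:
r(y) = -4*y² (r(y) = (y*(-4))*y = (-4*y)*y = -4*y²)
q(w, m) = -17 + m + w (q(w, m) = (w + m) - 17 = (m + w) - 17 = -17 + m + w)
G(E) = √(-36 + E)
q(6, r(-4/1)) + G(65) = (-17 - 4*(-4/1)² + 6) + √(-36 + 65) = (-17 - 4*(-4*1)² + 6) + √29 = (-17 - 4*(-4)² + 6) + √29 = (-17 - 4*16 + 6) + √29 = (-17 - 64 + 6) + √29 = -75 + √29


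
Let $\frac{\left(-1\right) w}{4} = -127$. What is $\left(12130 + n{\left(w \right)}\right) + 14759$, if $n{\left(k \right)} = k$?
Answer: $27397$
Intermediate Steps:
$w = 508$ ($w = \left(-4\right) \left(-127\right) = 508$)
$\left(12130 + n{\left(w \right)}\right) + 14759 = \left(12130 + 508\right) + 14759 = 12638 + 14759 = 27397$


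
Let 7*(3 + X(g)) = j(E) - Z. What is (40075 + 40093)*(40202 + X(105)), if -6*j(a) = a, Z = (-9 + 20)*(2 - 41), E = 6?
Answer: 22593025928/7 ≈ 3.2276e+9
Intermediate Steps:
Z = -429 (Z = 11*(-39) = -429)
j(a) = -a/6
X(g) = 407/7 (X(g) = -3 + (-1/6*6 - 1*(-429))/7 = -3 + (-1 + 429)/7 = -3 + (1/7)*428 = -3 + 428/7 = 407/7)
(40075 + 40093)*(40202 + X(105)) = (40075 + 40093)*(40202 + 407/7) = 80168*(281821/7) = 22593025928/7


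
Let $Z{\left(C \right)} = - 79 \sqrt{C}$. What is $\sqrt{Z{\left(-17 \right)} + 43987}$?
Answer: $\sqrt{43987 - 79 i \sqrt{17}} \approx 209.73 - 0.7765 i$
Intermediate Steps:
$\sqrt{Z{\left(-17 \right)} + 43987} = \sqrt{- 79 \sqrt{-17} + 43987} = \sqrt{- 79 i \sqrt{17} + 43987} = \sqrt{43987 - 79 i \sqrt{17}}$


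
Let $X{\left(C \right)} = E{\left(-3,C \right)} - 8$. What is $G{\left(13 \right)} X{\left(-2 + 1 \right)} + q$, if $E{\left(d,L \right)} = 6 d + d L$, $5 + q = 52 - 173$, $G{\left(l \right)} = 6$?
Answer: $-264$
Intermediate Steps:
$q = -126$ ($q = -5 + \left(52 - 173\right) = -5 - 121 = -126$)
$E{\left(d,L \right)} = 6 d + L d$
$X{\left(C \right)} = -26 - 3 C$ ($X{\left(C \right)} = - 3 \left(6 + C\right) - 8 = \left(-18 - 3 C\right) - 8 = -26 - 3 C$)
$G{\left(13 \right)} X{\left(-2 + 1 \right)} + q = 6 \left(-26 - 3 \left(-2 + 1\right)\right) - 126 = 6 \left(-26 - -3\right) - 126 = 6 \left(-26 + 3\right) - 126 = 6 \left(-23\right) - 126 = -138 - 126 = -264$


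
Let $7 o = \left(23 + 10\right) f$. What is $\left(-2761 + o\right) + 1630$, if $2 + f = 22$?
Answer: $- \frac{7257}{7} \approx -1036.7$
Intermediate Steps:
$f = 20$ ($f = -2 + 22 = 20$)
$o = \frac{660}{7}$ ($o = \frac{\left(23 + 10\right) 20}{7} = \frac{33 \cdot 20}{7} = \frac{1}{7} \cdot 660 = \frac{660}{7} \approx 94.286$)
$\left(-2761 + o\right) + 1630 = \left(-2761 + \frac{660}{7}\right) + 1630 = - \frac{18667}{7} + 1630 = - \frac{7257}{7}$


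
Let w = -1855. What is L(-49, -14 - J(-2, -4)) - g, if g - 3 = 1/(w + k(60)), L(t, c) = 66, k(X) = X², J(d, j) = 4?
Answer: 109934/1745 ≈ 62.999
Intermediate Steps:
g = 5236/1745 (g = 3 + 1/(-1855 + 60²) = 3 + 1/(-1855 + 3600) = 3 + 1/1745 = 5236/1745 ≈ 3.0006)
L(-49, -14 - J(-2, -4)) - g = 66 - 1*5236/1745 = 66 - 5236/1745 = 109934/1745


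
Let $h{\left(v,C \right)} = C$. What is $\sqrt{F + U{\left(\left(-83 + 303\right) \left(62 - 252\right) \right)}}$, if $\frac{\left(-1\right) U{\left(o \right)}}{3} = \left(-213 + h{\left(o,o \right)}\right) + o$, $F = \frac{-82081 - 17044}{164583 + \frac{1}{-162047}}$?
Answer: $\frac{\sqrt{71539109690906359102606}}{533403628} \approx 501.44$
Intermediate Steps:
$F = - \frac{642516355}{1066807256}$ ($F = - \frac{99125}{164583 - \frac{1}{162047}} = - \frac{99125}{\frac{26670181400}{162047}} = \left(-99125\right) \frac{162047}{26670181400} = - \frac{642516355}{1066807256} \approx -0.60228$)
$U{\left(o \right)} = 639 - 6 o$ ($U{\left(o \right)} = - 3 \left(\left(-213 + o\right) + o\right) = - 3 \left(-213 + 2 o\right) = 639 - 6 o$)
$\sqrt{F + U{\left(\left(-83 + 303\right) \left(62 - 252\right) \right)}} = \sqrt{- \frac{642516355}{1066807256} - \left(-639 + 6 \left(-83 + 303\right) \left(62 - 252\right)\right)} = \sqrt{- \frac{642516355}{1066807256} - \left(-639 + 6 \cdot 220 \left(-190\right)\right)} = \sqrt{- \frac{642516355}{1066807256} + \left(639 - -250800\right)} = \sqrt{- \frac{642516355}{1066807256} + \left(639 + 250800\right)} = \sqrt{- \frac{642516355}{1066807256} + 251439} = \sqrt{\frac{268236307125029}{1066807256}} = \frac{\sqrt{71539109690906359102606}}{533403628}$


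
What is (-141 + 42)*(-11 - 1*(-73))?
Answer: -6138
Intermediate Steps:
(-141 + 42)*(-11 - 1*(-73)) = -99*(-11 + 73) = -99*62 = -6138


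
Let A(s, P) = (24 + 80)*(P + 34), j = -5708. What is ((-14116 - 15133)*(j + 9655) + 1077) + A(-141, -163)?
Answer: -115458142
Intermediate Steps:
A(s, P) = 3536 + 104*P (A(s, P) = 104*(34 + P) = 3536 + 104*P)
((-14116 - 15133)*(j + 9655) + 1077) + A(-141, -163) = ((-14116 - 15133)*(-5708 + 9655) + 1077) + (3536 + 104*(-163)) = (-29249*3947 + 1077) + (3536 - 16952) = (-115445803 + 1077) - 13416 = -115444726 - 13416 = -115458142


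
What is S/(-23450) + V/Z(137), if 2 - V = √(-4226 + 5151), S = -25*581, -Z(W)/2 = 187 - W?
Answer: 1004/1675 + √37/20 ≈ 0.90354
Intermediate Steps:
Z(W) = -374 + 2*W (Z(W) = -2*(187 - W) = -374 + 2*W)
S = -14525
V = 2 - 5*√37 (V = 2 - √(-4226 + 5151) = 2 - √925 = 2 - 5*√37 ≈ -28.414)
S/(-23450) + V/Z(137) = -14525/(-23450) + (2 - 5*√37)/(-374 + 2*137) = -14525*(-1/23450) + (2 - 5*√37)/(-374 + 274) = 83/134 + (2 - 5*√37)/(-100) = 83/134 + (2 - 5*√37)*(-1/100) = 83/134 + (-1/50 + √37/20) = 1004/1675 + √37/20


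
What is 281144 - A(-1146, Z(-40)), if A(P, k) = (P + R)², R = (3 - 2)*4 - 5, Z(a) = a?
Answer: -1034465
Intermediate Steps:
R = -1 (R = 1*4 - 5 = 4 - 5 = -1)
A(P, k) = (-1 + P)² (A(P, k) = (P - 1)² = (-1 + P)²)
281144 - A(-1146, Z(-40)) = 281144 - (-1 - 1146)² = 281144 - 1*(-1147)² = 281144 - 1*1315609 = 281144 - 1315609 = -1034465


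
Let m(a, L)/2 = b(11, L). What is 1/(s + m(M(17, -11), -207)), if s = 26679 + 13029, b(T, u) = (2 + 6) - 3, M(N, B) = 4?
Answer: 1/39718 ≈ 2.5177e-5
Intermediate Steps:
b(T, u) = 5 (b(T, u) = 8 - 3 = 5)
m(a, L) = 10 (m(a, L) = 2*5 = 10)
s = 39708
1/(s + m(M(17, -11), -207)) = 1/(39708 + 10) = 1/39718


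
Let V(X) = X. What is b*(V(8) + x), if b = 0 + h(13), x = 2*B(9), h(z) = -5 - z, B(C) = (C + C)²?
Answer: -11808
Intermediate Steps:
B(C) = 4*C² (B(C) = (2*C)² = 4*C²)
x = 648 (x = 2*(4*9²) = 2*(4*81) = 2*324 = 648)
b = -18 (b = 0 + (-5 - 1*13) = 0 + (-5 - 13) = 0 - 18 = -18)
b*(V(8) + x) = -18*(8 + 648) = -18*656 = -11808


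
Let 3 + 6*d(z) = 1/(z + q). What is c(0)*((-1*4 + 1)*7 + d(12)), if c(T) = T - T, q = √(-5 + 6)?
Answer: 0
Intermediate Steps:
q = 1 (q = √1 = 1)
c(T) = 0
d(z) = -½ + 1/(6*(1 + z)) (d(z) = -½ + 1/(6*(z + 1)) = -½ + 1/(6*(1 + z)))
c(0)*((-1*4 + 1)*7 + d(12)) = 0*((-1*4 + 1)*7 + (-2 - 3*12)/(6*(1 + 12))) = 0*((-4 + 1)*7 + (⅙)*(-2 - 36)/13) = 0*(-3*7 + (⅙)*(1/13)*(-38)) = 0*(-21 - 19/39) = 0*(-838/39) = 0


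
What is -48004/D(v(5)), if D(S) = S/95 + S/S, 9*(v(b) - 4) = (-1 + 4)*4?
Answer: -13681140/301 ≈ -45452.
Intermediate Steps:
v(b) = 16/3 (v(b) = 4 + ((-1 + 4)*4)/9 = 4 + (3*4)/9 = 4 + (⅑)*12 = 4 + 4/3 = 16/3)
D(S) = 1 + S/95 (D(S) = S*(1/95) + 1 = S/95 + 1 = 1 + S/95)
-48004/D(v(5)) = -48004/(1 + (1/95)*(16/3)) = -48004/(1 + 16/285) = -48004/301/285 = -48004*285/301 = -13681140/301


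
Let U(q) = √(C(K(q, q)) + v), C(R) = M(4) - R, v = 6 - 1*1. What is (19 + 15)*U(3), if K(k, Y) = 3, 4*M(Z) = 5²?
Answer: 17*√33 ≈ 97.658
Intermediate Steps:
M(Z) = 25/4 (M(Z) = (¼)*5² = (¼)*25 = 25/4)
v = 5 (v = 6 - 1 = 5)
C(R) = 25/4 - R
U(q) = √33/2 (U(q) = √((25/4 - 1*3) + 5) = √((25/4 - 3) + 5) = √(13/4 + 5) = √(33/4) = √33/2)
(19 + 15)*U(3) = (19 + 15)*(√33/2) = 34*(√33/2) = 17*√33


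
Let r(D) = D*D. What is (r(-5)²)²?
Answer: 390625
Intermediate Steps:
r(D) = D²
(r(-5)²)² = (((-5)²)²)² = (25²)² = 625² = 390625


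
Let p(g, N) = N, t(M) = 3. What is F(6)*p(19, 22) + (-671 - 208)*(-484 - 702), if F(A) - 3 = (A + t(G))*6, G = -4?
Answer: 1043748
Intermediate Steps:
F(A) = 21 + 6*A (F(A) = 3 + (A + 3)*6 = 3 + (3 + A)*6 = 3 + (18 + 6*A) = 21 + 6*A)
F(6)*p(19, 22) + (-671 - 208)*(-484 - 702) = (21 + 6*6)*22 + (-671 - 208)*(-484 - 702) = (21 + 36)*22 - 879*(-1186) = 57*22 + 1042494 = 1254 + 1042494 = 1043748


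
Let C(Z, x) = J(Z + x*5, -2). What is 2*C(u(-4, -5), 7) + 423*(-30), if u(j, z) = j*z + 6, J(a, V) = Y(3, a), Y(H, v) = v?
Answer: -12568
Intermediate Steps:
J(a, V) = a
u(j, z) = 6 + j*z
C(Z, x) = Z + 5*x (C(Z, x) = Z + x*5 = Z + 5*x)
2*C(u(-4, -5), 7) + 423*(-30) = 2*((6 - 4*(-5)) + 5*7) + 423*(-30) = 2*((6 + 20) + 35) - 12690 = 2*(26 + 35) - 12690 = 2*61 - 12690 = 122 - 12690 = -12568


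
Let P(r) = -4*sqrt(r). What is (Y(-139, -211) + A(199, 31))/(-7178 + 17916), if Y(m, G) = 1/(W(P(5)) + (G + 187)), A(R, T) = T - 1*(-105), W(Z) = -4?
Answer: 3807/300664 ≈ 0.012662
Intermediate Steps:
A(R, T) = 105 + T (A(R, T) = T + 105 = 105 + T)
Y(m, G) = 1/(183 + G) (Y(m, G) = 1/(-4 + (G + 187)) = 1/(-4 + (187 + G)) = 1/(183 + G))
(Y(-139, -211) + A(199, 31))/(-7178 + 17916) = (1/(183 - 211) + (105 + 31))/(-7178 + 17916) = (1/(-28) + 136)/10738 = (-1/28 + 136)*(1/10738) = (3807/28)*(1/10738) = 3807/300664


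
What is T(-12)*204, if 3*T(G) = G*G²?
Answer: -117504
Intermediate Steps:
T(G) = G³/3 (T(G) = (G*G²)/3 = G³/3)
T(-12)*204 = ((⅓)*(-12)³)*204 = ((⅓)*(-1728))*204 = -576*204 = -117504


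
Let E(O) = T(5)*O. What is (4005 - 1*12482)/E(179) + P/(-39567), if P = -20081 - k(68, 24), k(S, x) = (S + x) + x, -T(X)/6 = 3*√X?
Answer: 20197/39567 + 8477*√5/16110 ≈ 1.6871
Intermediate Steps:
T(X) = -18*√X
E(O) = -18*O*√5 (E(O) = (-18*√5)*O = -18*O*√5)
k(S, x) = S + 2*x
P = -20197 (P = -20081 - (68 + 2*24) = -20081 - (68 + 48) = -20081 - 1*116 = -20081 - 116 = -20197)
(4005 - 1*12482)/E(179) + P/(-39567) = (4005 - 1*12482)/((-18*179*√5)) - 20197/(-39567) = (4005 - 12482)/((-3222*√5)) - 20197*(-1/39567) = -(-8477)*√5/16110 + 20197/39567 = 8477*√5/16110 + 20197/39567 = 20197/39567 + 8477*√5/16110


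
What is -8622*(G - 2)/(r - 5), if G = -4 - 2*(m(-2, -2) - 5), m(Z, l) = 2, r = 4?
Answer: 0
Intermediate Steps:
G = 2 (G = -4 - 2*(2 - 5) = -4 - 2*(-3) = -4 + 6 = 2)
-8622*(G - 2)/(r - 5) = -8622*(2 - 2)/(4 - 5) = -0/(-1) = -0*(-1) = -8622*0 = 0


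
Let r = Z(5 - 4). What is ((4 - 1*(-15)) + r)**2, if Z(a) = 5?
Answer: 576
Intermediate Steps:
r = 5
((4 - 1*(-15)) + r)**2 = ((4 - 1*(-15)) + 5)**2 = ((4 + 15) + 5)**2 = (19 + 5)**2 = 24**2 = 576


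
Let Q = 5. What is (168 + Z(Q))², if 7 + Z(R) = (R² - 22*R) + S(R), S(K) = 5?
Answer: 6561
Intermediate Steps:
Z(R) = -2 + R² - 22*R (Z(R) = -7 + ((R² - 22*R) + 5) = -7 + (5 + R² - 22*R) = -2 + R² - 22*R)
(168 + Z(Q))² = (168 + (-2 + 5² - 22*5))² = (168 + (-2 + 25 - 110))² = (168 - 87)² = 81² = 6561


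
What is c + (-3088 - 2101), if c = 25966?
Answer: 20777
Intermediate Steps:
c + (-3088 - 2101) = 25966 + (-3088 - 2101) = 25966 - 5189 = 20777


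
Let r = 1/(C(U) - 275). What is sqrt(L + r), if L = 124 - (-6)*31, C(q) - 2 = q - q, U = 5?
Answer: sqrt(23103717)/273 ≈ 17.607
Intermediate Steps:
C(q) = 2 (C(q) = 2 + (q - q) = 2 + 0 = 2)
L = 310 (L = 124 - 1*(-186) = 124 + 186 = 310)
r = -1/273 (r = 1/(2 - 275) = 1/(-273) = -1/273 ≈ -0.0036630)
sqrt(L + r) = sqrt(310 - 1/273) = sqrt(84629/273) = sqrt(23103717)/273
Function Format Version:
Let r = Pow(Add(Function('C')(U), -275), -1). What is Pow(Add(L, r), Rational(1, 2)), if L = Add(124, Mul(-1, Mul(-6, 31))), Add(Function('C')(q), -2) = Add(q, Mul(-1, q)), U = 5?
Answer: Mul(Rational(1, 273), Pow(23103717, Rational(1, 2))) ≈ 17.607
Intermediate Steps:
Function('C')(q) = 2 (Function('C')(q) = Add(2, Add(q, Mul(-1, q))) = Add(2, 0) = 2)
L = 310 (L = Add(124, Mul(-1, -186)) = Add(124, 186) = 310)
r = Rational(-1, 273) (r = Pow(Add(2, -275), -1) = Pow(-273, -1) = Rational(-1, 273) ≈ -0.0036630)
Pow(Add(L, r), Rational(1, 2)) = Pow(Add(310, Rational(-1, 273)), Rational(1, 2)) = Pow(Rational(84629, 273), Rational(1, 2)) = Mul(Rational(1, 273), Pow(23103717, Rational(1, 2)))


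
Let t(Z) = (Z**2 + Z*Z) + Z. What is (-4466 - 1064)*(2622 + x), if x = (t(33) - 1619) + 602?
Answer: -21102480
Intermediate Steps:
t(Z) = Z + 2*Z**2 (t(Z) = (Z**2 + Z**2) + Z = 2*Z**2 + Z = Z + 2*Z**2)
x = 1194 (x = (33*(1 + 2*33) - 1619) + 602 = (33*(1 + 66) - 1619) + 602 = (33*67 - 1619) + 602 = (2211 - 1619) + 602 = 592 + 602 = 1194)
(-4466 - 1064)*(2622 + x) = (-4466 - 1064)*(2622 + 1194) = -5530*3816 = -21102480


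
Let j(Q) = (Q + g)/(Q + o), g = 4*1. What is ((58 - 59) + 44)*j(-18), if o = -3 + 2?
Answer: 602/19 ≈ 31.684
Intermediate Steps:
o = -1
g = 4
j(Q) = (4 + Q)/(-1 + Q) (j(Q) = (Q + 4)/(Q - 1) = (4 + Q)/(-1 + Q))
((58 - 59) + 44)*j(-18) = ((58 - 59) + 44)*((4 - 18)/(-1 - 18)) = (-1 + 44)*(-14/(-19)) = 43*(-1/19*(-14)) = 43*(14/19) = 602/19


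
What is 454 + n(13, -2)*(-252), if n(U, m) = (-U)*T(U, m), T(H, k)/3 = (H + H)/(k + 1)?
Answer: -255074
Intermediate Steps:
T(H, k) = 6*H/(1 + k) (T(H, k) = 3*((H + H)/(k + 1)) = 3*((2*H)/(1 + k)) = 3*(2*H/(1 + k)) = 6*H/(1 + k))
n(U, m) = -6*U²/(1 + m) (n(U, m) = (-U)*(6*U/(1 + m)) = -6*U²/(1 + m))
454 + n(13, -2)*(-252) = 454 - 6*13²/(1 - 2)*(-252) = 454 - 6*169/(-1)*(-252) = 454 - 6*169*(-1)*(-252) = 454 + 1014*(-252) = 454 - 255528 = -255074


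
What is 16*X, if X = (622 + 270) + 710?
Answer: 25632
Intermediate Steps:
X = 1602 (X = 892 + 710 = 1602)
16*X = 16*1602 = 25632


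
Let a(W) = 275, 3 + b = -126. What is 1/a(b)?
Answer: 1/275 ≈ 0.0036364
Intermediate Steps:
b = -129 (b = -3 - 126 = -129)
1/a(b) = 1/275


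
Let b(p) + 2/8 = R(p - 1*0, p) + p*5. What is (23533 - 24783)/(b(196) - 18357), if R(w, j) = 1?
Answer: 1000/13901 ≈ 0.071937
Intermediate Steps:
b(p) = ¾ + 5*p (b(p) = -¼ + (1 + p*5) = -¼ + (1 + 5*p) = ¾ + 5*p)
(23533 - 24783)/(b(196) - 18357) = (23533 - 24783)/((¾ + 5*196) - 18357) = -1250/((¾ + 980) - 18357) = -1250/(3923/4 - 18357) = -1250/(-69505/4) = -1250*(-4/69505) = 1000/13901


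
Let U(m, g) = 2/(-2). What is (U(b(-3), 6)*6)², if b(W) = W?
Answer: 36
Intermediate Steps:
U(m, g) = -1 (U(m, g) = 2*(-½) = -1)
(U(b(-3), 6)*6)² = (-1*6)² = (-6)² = 36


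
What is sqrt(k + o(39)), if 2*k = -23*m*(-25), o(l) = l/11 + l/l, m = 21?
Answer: 5*sqrt(116974)/22 ≈ 77.731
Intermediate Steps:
o(l) = 1 + l/11 (o(l) = l*(1/11) + 1 = l/11 + 1 = 1 + l/11)
k = 12075/2 (k = (-23*21*(-25))/2 = (-483*(-25))/2 = (1/2)*12075 = 12075/2 ≈ 6037.5)
sqrt(k + o(39)) = sqrt(12075/2 + (1 + (1/11)*39)) = sqrt(12075/2 + (1 + 39/11)) = sqrt(12075/2 + 50/11) = sqrt(132925/22) = 5*sqrt(116974)/22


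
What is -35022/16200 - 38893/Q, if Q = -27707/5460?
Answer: 573198880241/74808900 ≈ 7662.2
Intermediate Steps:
Q = -27707/5460 (Q = -27707*1/5460 = -27707/5460 ≈ -5.0745)
-35022/16200 - 38893/Q = -35022/16200 - 38893/(-27707/5460) = -35022*1/16200 - 38893*(-5460/27707) = -5837/2700 + 212355780/27707 = 573198880241/74808900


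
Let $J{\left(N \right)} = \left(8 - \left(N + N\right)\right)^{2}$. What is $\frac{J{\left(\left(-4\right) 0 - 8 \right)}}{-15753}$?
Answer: $- \frac{192}{5251} \approx -0.036564$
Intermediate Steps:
$J{\left(N \right)} = \left(8 - 2 N\right)^{2}$
$\frac{J{\left(\left(-4\right) 0 - 8 \right)}}{-15753} = \frac{4 \left(-4 - 8\right)^{2}}{-15753} = 4 \left(-4 + \left(0 - 8\right)\right)^{2} \left(- \frac{1}{15753}\right) = 4 \left(-4 - 8\right)^{2} \left(- \frac{1}{15753}\right) = 4 \left(-12\right)^{2} \left(- \frac{1}{15753}\right) = 4 \cdot 144 \left(- \frac{1}{15753}\right) = 576 \left(- \frac{1}{15753}\right) = - \frac{192}{5251}$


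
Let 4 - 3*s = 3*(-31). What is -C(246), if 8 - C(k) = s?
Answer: 73/3 ≈ 24.333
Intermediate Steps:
s = 97/3 (s = 4/3 - (-31) = 4/3 - 1/3*(-93) = 4/3 + 31 = 97/3 ≈ 32.333)
C(k) = -73/3 (C(k) = 8 - 1*97/3 = 8 - 97/3 = -73/3)
-C(246) = -1*(-73/3) = 73/3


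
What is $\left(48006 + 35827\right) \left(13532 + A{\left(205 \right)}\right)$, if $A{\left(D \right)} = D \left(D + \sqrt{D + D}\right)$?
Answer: $4657509981 + 17185765 \sqrt{410} \approx 5.0055 \cdot 10^{9}$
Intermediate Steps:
$A{\left(D \right)} = D \left(D + \sqrt{2} \sqrt{D}\right)$ ($A{\left(D \right)} = D \left(D + \sqrt{2 D}\right) = D \left(D + \sqrt{2} \sqrt{D}\right)$)
$\left(48006 + 35827\right) \left(13532 + A{\left(205 \right)}\right) = \left(48006 + 35827\right) \left(13532 + \left(205^{2} + \sqrt{2} \cdot 205^{\frac{3}{2}}\right)\right) = 83833 \left(13532 + \left(42025 + \sqrt{2} \cdot 205 \sqrt{205}\right)\right) = 83833 \left(13532 + \left(42025 + 205 \sqrt{410}\right)\right) = 83833 \left(55557 + 205 \sqrt{410}\right) = 4657509981 + 17185765 \sqrt{410}$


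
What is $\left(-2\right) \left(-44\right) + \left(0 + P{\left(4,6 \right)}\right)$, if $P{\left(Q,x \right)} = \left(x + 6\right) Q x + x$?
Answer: $382$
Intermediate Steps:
$P{\left(Q,x \right)} = x + Q x \left(6 + x\right)$ ($P{\left(Q,x \right)} = \left(6 + x\right) Q x + x = Q \left(6 + x\right) x + x = Q x \left(6 + x\right) + x = x + Q x \left(6 + x\right)$)
$\left(-2\right) \left(-44\right) + \left(0 + P{\left(4,6 \right)}\right) = \left(-2\right) \left(-44\right) + \left(0 + 6 \left(1 + 6 \cdot 4 + 4 \cdot 6\right)\right) = 88 + \left(0 + 6 \left(1 + 24 + 24\right)\right) = 88 + \left(0 + 6 \cdot 49\right) = 88 + \left(0 + 294\right) = 88 + 294 = 382$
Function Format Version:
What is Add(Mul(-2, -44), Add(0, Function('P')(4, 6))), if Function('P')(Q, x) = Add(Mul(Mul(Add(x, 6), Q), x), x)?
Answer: 382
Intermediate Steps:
Function('P')(Q, x) = Add(x, Mul(Q, x, Add(6, x))) (Function('P')(Q, x) = Add(Mul(Mul(Add(6, x), Q), x), x) = Add(Mul(Mul(Q, Add(6, x)), x), x) = Add(Mul(Q, x, Add(6, x)), x) = Add(x, Mul(Q, x, Add(6, x))))
Add(Mul(-2, -44), Add(0, Function('P')(4, 6))) = Add(Mul(-2, -44), Add(0, Mul(6, Add(1, Mul(6, 4), Mul(4, 6))))) = Add(88, Add(0, Mul(6, Add(1, 24, 24)))) = Add(88, Add(0, Mul(6, 49))) = Add(88, Add(0, 294)) = Add(88, 294) = 382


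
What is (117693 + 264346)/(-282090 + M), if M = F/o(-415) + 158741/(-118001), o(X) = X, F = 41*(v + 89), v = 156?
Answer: -3741721675237/2763063112982 ≈ -1.3542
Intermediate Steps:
F = 10045 (F = 41*(156 + 89) = 41*245 = 10045)
M = -250239512/9794083 (M = 10045/(-415) + 158741/(-118001) = 10045*(-1/415) + 158741*(-1/118001) = -2009/83 - 158741/118001 = -250239512/9794083 ≈ -25.550)
(117693 + 264346)/(-282090 + M) = (117693 + 264346)/(-282090 - 250239512/9794083) = 382039/(-2763063112982/9794083) = 382039*(-9794083/2763063112982) = -3741721675237/2763063112982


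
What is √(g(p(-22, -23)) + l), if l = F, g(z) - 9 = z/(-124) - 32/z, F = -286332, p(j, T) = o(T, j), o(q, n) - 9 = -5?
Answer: I*√275164122/31 ≈ 535.1*I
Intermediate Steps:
o(q, n) = 4 (o(q, n) = 9 - 5 = 4)
p(j, T) = 4
g(z) = 9 - 32/z - z/124 (g(z) = 9 + (z/(-124) - 32/z) = 9 + (z*(-1/124) - 32/z) = 9 + (-z/124 - 32/z) = 9 + (-32/z - z/124) = 9 - 32/z - z/124)
l = -286332
√(g(p(-22, -23)) + l) = √((9 - 32/4 - 1/124*4) - 286332) = √((9 - 32*¼ - 1/31) - 286332) = √((9 - 8 - 1/31) - 286332) = √(30/31 - 286332) = √(-8876262/31) = I*√275164122/31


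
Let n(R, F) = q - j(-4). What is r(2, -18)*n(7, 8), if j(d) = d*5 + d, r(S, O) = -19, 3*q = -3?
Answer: -437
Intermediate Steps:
q = -1 (q = (1/3)*(-3) = -1)
j(d) = 6*d (j(d) = 5*d + d = 6*d)
n(R, F) = 23 (n(R, F) = -1 - 6*(-4) = -1 - 1*(-24) = -1 + 24 = 23)
r(2, -18)*n(7, 8) = -19*23 = -437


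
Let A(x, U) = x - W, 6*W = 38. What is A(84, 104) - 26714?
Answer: -79909/3 ≈ -26636.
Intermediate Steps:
W = 19/3 (W = (1/6)*38 = 19/3 ≈ 6.3333)
A(x, U) = -19/3 + x (A(x, U) = x - 1*19/3 = x - 19/3 = -19/3 + x)
A(84, 104) - 26714 = (-19/3 + 84) - 26714 = 233/3 - 26714 = -79909/3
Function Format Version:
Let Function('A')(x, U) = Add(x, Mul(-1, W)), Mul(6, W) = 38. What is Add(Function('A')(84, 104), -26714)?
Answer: Rational(-79909, 3) ≈ -26636.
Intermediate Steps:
W = Rational(19, 3) (W = Mul(Rational(1, 6), 38) = Rational(19, 3) ≈ 6.3333)
Function('A')(x, U) = Add(Rational(-19, 3), x) (Function('A')(x, U) = Add(x, Mul(-1, Rational(19, 3))) = Add(x, Rational(-19, 3)) = Add(Rational(-19, 3), x))
Add(Function('A')(84, 104), -26714) = Add(Add(Rational(-19, 3), 84), -26714) = Add(Rational(233, 3), -26714) = Rational(-79909, 3)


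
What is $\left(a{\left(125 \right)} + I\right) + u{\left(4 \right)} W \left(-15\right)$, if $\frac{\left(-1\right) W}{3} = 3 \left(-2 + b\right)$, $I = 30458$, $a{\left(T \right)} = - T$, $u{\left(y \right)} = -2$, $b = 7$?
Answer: $28983$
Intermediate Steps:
$W = -45$ ($W = - 3 \cdot 3 \left(-2 + 7\right) = - 3 \cdot 3 \cdot 5 = \left(-3\right) 15 = -45$)
$\left(a{\left(125 \right)} + I\right) + u{\left(4 \right)} W \left(-15\right) = \left(\left(-1\right) 125 + 30458\right) + \left(-2\right) \left(-45\right) \left(-15\right) = \left(-125 + 30458\right) + 90 \left(-15\right) = 30333 - 1350 = 28983$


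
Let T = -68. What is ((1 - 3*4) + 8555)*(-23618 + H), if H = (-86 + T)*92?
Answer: -322843584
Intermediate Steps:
H = -14168 (H = (-86 - 68)*92 = -154*92 = -14168)
((1 - 3*4) + 8555)*(-23618 + H) = ((1 - 3*4) + 8555)*(-23618 - 14168) = ((1 - 12) + 8555)*(-37786) = (-11 + 8555)*(-37786) = 8544*(-37786) = -322843584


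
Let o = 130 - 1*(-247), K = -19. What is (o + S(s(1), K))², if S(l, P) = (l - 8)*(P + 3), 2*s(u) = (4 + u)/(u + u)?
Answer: 235225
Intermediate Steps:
s(u) = (4 + u)/(4*u) (s(u) = ((4 + u)/(u + u))/2 = ((4 + u)/((2*u)))/2 = ((4 + u)*(1/(2*u)))/2 = ((4 + u)/(2*u))/2 = (4 + u)/(4*u))
S(l, P) = (-8 + l)*(3 + P)
o = 377 (o = 130 + 247 = 377)
(o + S(s(1), K))² = (377 + (-24 - 8*(-19) + 3*((¼)*(4 + 1)/1) - 19*(4 + 1)/(4*1)))² = (377 + (-24 + 152 + 3*((¼)*1*5) - 19*5/4))² = (377 + (-24 + 152 + 3*(5/4) - 19*5/4))² = (377 + (-24 + 152 + 15/4 - 95/4))² = (377 + 108)² = 485² = 235225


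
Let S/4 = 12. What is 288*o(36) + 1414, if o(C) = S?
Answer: 15238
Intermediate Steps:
S = 48 (S = 4*12 = 48)
o(C) = 48
288*o(36) + 1414 = 288*48 + 1414 = 13824 + 1414 = 15238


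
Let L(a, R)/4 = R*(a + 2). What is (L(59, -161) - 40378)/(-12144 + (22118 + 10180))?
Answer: -13277/3359 ≈ -3.9527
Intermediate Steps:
L(a, R) = 4*R*(2 + a) (L(a, R) = 4*(R*(a + 2)) = 4*(R*(2 + a)) = 4*R*(2 + a))
(L(59, -161) - 40378)/(-12144 + (22118 + 10180)) = (4*(-161)*(2 + 59) - 40378)/(-12144 + (22118 + 10180)) = (4*(-161)*61 - 40378)/(-12144 + 32298) = (-39284 - 40378)/20154 = -79662*1/20154 = -13277/3359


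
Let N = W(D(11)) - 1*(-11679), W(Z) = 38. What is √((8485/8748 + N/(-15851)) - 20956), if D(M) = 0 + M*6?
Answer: I*√1141988153080317/233442 ≈ 144.76*I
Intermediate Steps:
D(M) = 6*M (D(M) = 0 + 6*M = 6*M)
N = 11717 (N = 38 - 1*(-11679) = 38 + 11679 = 11717)
√((8485/8748 + N/(-15851)) - 20956) = √((8485/8748 + 11717/(-15851)) - 20956) = √((8485*(1/8748) + 11717*(-1/15851)) - 20956) = √((8485/8748 - 11717/15851) - 20956) = √(31995419/138664548 - 20956) = √(-2905822272469/138664548) = I*√1141988153080317/233442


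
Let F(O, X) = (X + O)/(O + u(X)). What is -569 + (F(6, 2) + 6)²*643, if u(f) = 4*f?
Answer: 1332707/49 ≈ 27198.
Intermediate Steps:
F(O, X) = (O + X)/(O + 4*X) (F(O, X) = (X + O)/(O + 4*X) = (O + X)/(O + 4*X))
-569 + (F(6, 2) + 6)²*643 = -569 + ((6 + 2)/(6 + 4*2) + 6)²*643 = -569 + (8/(6 + 8) + 6)²*643 = -569 + (8/14 + 6)²*643 = -569 + ((1/14)*8 + 6)²*643 = -569 + (4/7 + 6)²*643 = -569 + (46/7)²*643 = -569 + (2116/49)*643 = -569 + 1360588/49 = 1332707/49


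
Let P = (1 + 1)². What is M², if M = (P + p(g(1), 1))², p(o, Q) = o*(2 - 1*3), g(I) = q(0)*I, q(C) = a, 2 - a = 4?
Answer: 1296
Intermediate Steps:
a = -2 (a = 2 - 1*4 = 2 - 4 = -2)
q(C) = -2
g(I) = -2*I
P = 4 (P = 2² = 4)
p(o, Q) = -o (p(o, Q) = o*(2 - 3) = o*(-1) = -o)
M = 36 (M = (4 - (-2))² = (4 - 1*(-2))² = (4 + 2)² = 6² = 36)
M² = 36² = 1296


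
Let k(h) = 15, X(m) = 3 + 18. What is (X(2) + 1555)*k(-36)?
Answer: 23640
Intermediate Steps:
X(m) = 21
(X(2) + 1555)*k(-36) = (21 + 1555)*15 = 1576*15 = 23640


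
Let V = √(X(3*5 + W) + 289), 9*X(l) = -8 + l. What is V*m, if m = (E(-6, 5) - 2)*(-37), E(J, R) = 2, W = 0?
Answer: 0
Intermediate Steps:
X(l) = -8/9 + l/9 (X(l) = (-8 + l)/9 = -8/9 + l/9)
m = 0 (m = (2 - 2)*(-37) = 0*(-37) = 0)
V = 4*√163/3 (V = √((-8/9 + (3*5 + 0)/9) + 289) = √((-8/9 + (15 + 0)/9) + 289) = √((-8/9 + (⅑)*15) + 289) = √((-8/9 + 5/3) + 289) = √(7/9 + 289) = √(2608/9) = 4*√163/3 ≈ 17.023)
V*m = (4*√163/3)*0 = 0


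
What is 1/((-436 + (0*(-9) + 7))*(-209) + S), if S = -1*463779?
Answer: -1/374118 ≈ -2.6730e-6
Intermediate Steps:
S = -463779
1/((-436 + (0*(-9) + 7))*(-209) + S) = 1/((-436 + (0*(-9) + 7))*(-209) - 463779) = 1/((-436 + (0 + 7))*(-209) - 463779) = 1/((-436 + 7)*(-209) - 463779) = 1/(-429*(-209) - 463779) = 1/(89661 - 463779) = 1/(-374118) = -1/374118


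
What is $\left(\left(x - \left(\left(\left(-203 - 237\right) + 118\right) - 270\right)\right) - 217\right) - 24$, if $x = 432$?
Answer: $783$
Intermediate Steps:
$\left(\left(x - \left(\left(\left(-203 - 237\right) + 118\right) - 270\right)\right) - 217\right) - 24 = \left(\left(432 - \left(\left(\left(-203 - 237\right) + 118\right) - 270\right)\right) - 217\right) - 24 = \left(\left(432 - \left(\left(-440 + 118\right) - 270\right)\right) - 217\right) - 24 = \left(\left(432 - \left(-322 - 270\right)\right) - 217\right) - 24 = \left(\left(432 - -592\right) - 217\right) - 24 = \left(\left(432 + 592\right) - 217\right) - 24 = \left(1024 - 217\right) - 24 = 807 - 24 = 783$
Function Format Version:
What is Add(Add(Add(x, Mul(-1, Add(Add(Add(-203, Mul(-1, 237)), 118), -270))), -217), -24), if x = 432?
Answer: 783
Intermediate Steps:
Add(Add(Add(x, Mul(-1, Add(Add(Add(-203, Mul(-1, 237)), 118), -270))), -217), -24) = Add(Add(Add(432, Mul(-1, Add(Add(Add(-203, Mul(-1, 237)), 118), -270))), -217), -24) = Add(Add(Add(432, Mul(-1, Add(Add(Add(-203, -237), 118), -270))), -217), -24) = Add(Add(Add(432, Mul(-1, Add(Add(-440, 118), -270))), -217), -24) = Add(Add(Add(432, Mul(-1, Add(-322, -270))), -217), -24) = Add(Add(Add(432, Mul(-1, -592)), -217), -24) = Add(Add(Add(432, 592), -217), -24) = Add(Add(1024, -217), -24) = Add(807, -24) = 783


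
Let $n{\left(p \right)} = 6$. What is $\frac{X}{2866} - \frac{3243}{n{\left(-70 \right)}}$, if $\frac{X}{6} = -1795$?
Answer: $- \frac{1559843}{2866} \approx -544.26$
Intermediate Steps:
$X = -10770$ ($X = 6 \left(-1795\right) = -10770$)
$\frac{X}{2866} - \frac{3243}{n{\left(-70 \right)}} = - \frac{10770}{2866} - \frac{3243}{6} = \left(-10770\right) \frac{1}{2866} - \frac{1081}{2} = - \frac{5385}{1433} - \frac{1081}{2} = - \frac{1559843}{2866}$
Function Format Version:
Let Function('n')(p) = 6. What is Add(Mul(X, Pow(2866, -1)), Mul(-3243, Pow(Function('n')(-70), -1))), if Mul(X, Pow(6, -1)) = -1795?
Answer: Rational(-1559843, 2866) ≈ -544.26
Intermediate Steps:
X = -10770 (X = Mul(6, -1795) = -10770)
Add(Mul(X, Pow(2866, -1)), Mul(-3243, Pow(Function('n')(-70), -1))) = Add(Mul(-10770, Pow(2866, -1)), Mul(-3243, Pow(6, -1))) = Add(Mul(-10770, Rational(1, 2866)), Mul(-3243, Rational(1, 6))) = Add(Rational(-5385, 1433), Rational(-1081, 2)) = Rational(-1559843, 2866)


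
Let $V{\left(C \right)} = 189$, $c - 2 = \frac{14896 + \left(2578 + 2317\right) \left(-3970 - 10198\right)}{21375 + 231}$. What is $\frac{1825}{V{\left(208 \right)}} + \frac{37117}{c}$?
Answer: $- \frac{4184420263}{2182768938} \approx -1.917$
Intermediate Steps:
$c = - \frac{11549042}{3601}$ ($c = 2 + \frac{14896 + \left(2578 + 2317\right) \left(-3970 - 10198\right)}{21375 + 231} = 2 + \frac{14896 + 4895 \left(-14168\right)}{21606} = 2 + \left(14896 - 69352360\right) \frac{1}{21606} = 2 - \frac{11556244}{3601} = - \frac{11549042}{3601} \approx -3207.2$)
$\frac{1825}{V{\left(208 \right)}} + \frac{37117}{c} = \frac{1825}{189} + \frac{37117}{- \frac{11549042}{3601}} = 1825 \cdot \frac{1}{189} + 37117 \left(- \frac{3601}{11549042}\right) = \frac{1825}{189} - \frac{133658317}{11549042} = - \frac{4184420263}{2182768938}$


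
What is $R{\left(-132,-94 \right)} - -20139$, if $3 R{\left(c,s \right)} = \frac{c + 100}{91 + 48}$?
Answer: $\frac{8397931}{417} \approx 20139.0$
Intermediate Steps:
$R{\left(c,s \right)} = \frac{100}{417} + \frac{c}{417}$ ($R{\left(c,s \right)} = \frac{\left(c + 100\right) \frac{1}{91 + 48}}{3} = \frac{\left(100 + c\right) \frac{1}{139}}{3} = \frac{\frac{100}{139} + \frac{c}{139}}{3} = \frac{100}{417} + \frac{c}{417}$)
$R{\left(-132,-94 \right)} - -20139 = \left(\frac{100}{417} + \frac{1}{417} \left(-132\right)\right) - -20139 = \left(\frac{100}{417} - \frac{44}{139}\right) + 20139 = - \frac{32}{417} + 20139 = \frac{8397931}{417}$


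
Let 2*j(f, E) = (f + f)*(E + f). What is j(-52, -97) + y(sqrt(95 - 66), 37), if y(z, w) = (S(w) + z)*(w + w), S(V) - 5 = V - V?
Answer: 8118 + 74*sqrt(29) ≈ 8516.5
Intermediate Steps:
S(V) = 5 (S(V) = 5 + (V - V) = 5 + 0 = 5)
j(f, E) = f*(E + f) (j(f, E) = ((f + f)*(E + f))/2 = ((2*f)*(E + f))/2 = (2*f*(E + f))/2 = f*(E + f))
y(z, w) = 2*w*(5 + z) (y(z, w) = (5 + z)*(w + w) = (5 + z)*(2*w) = 2*w*(5 + z))
j(-52, -97) + y(sqrt(95 - 66), 37) = -52*(-97 - 52) + 2*37*(5 + sqrt(95 - 66)) = -52*(-149) + 2*37*(5 + sqrt(29)) = 7748 + (370 + 74*sqrt(29)) = 8118 + 74*sqrt(29)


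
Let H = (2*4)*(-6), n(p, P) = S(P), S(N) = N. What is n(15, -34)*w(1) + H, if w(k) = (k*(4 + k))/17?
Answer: -58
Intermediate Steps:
n(p, P) = P
w(k) = k*(4 + k)/17 (w(k) = (k*(4 + k))*(1/17) = k*(4 + k)/17)
H = -48 (H = 8*(-6) = -48)
n(15, -34)*w(1) + H = -2*(4 + 1) - 48 = -2*5 - 48 = -34*5/17 - 48 = -10 - 48 = -58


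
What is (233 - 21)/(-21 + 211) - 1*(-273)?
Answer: 26041/95 ≈ 274.12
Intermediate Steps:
(233 - 21)/(-21 + 211) - 1*(-273) = 212/190 + 273 = 212*(1/190) + 273 = 106/95 + 273 = 26041/95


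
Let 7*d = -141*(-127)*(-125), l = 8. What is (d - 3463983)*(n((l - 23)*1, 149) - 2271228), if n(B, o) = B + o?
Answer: 8593253869152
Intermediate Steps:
d = -2238375/7 (d = (-141*(-127)*(-125))/7 = (17907*(-125))/7 = (⅐)*(-2238375) = -2238375/7 ≈ -3.1977e+5)
(d - 3463983)*(n((l - 23)*1, 149) - 2271228) = (-2238375/7 - 3463983)*(((8 - 23)*1 + 149) - 2271228) = -26486256*((-15*1 + 149) - 2271228)/7 = -26486256*((-15 + 149) - 2271228)/7 = -26486256*(134 - 2271228)/7 = -26486256/7*(-2271094) = 8593253869152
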